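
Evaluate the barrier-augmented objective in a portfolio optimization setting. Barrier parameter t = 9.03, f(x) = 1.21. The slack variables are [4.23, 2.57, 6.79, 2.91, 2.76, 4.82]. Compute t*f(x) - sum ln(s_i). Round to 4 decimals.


Step 1: Compute log-barrier.
ln values: [1.4422, 0.9439, 1.9155, 1.0682, 1.0152, 1.5728]
phi = -(1.4422 + 0.9439 + 1.9155 + 1.0682 + 1.0152 + 1.5728) = -7.9577
Step 2: Compute augmented objective.
t*f(x) = 9.03*1.21 = 10.9263
Total = 10.9263 - 7.9577 = 2.9686


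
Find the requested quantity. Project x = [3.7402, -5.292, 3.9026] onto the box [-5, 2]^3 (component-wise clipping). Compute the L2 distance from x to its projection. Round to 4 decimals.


Project each component onto [-5, 2].
clip(3.7402) = 2.0, clip(-5.292) = -5.0, clip(3.9026) = 2.0
Projection = [2.0, -5.0, 2.0]
Squared diffs: [3.0283, 0.0853, 3.6199]
Distance = sqrt(6.7335) = 2.5949


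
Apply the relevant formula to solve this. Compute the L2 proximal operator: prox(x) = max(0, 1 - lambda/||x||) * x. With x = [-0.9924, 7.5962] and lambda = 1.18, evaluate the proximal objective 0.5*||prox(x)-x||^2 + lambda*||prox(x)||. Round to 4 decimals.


Step 1: Compute ||x||.
||x|| = 7.6608
Step 2: Compute scaling factor.
scale = max(0, 1 - 1.18/7.6608) = 0.846
Step 3: prox(x) = [-0.8395, 6.4261]
||prox(x)|| = 6.4808
Step 4: Proximal objective.
0.5*||prox-x||^2 = 0.6962
lambda*||prox|| = 7.6473
Total = 8.3435


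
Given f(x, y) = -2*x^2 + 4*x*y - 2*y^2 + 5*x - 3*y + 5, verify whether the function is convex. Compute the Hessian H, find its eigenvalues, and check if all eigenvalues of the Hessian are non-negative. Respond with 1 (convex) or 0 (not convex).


The Hessian of f(x,y) = -2*x^2 + 4*x*y - 2*y^2 + 5*x - 3*y + 5 is:
H = [[-4, 4], [4, -4]]
Trace = -4 - 4 = -8
Determinant = -4*-4 - (4)^2 = 0
Discriminant = (-8)^2 - 4*0 = 64.0
Eigenvalues: lambda_1 = -8.0, lambda_2 = 0.0
The function is not convex.

0


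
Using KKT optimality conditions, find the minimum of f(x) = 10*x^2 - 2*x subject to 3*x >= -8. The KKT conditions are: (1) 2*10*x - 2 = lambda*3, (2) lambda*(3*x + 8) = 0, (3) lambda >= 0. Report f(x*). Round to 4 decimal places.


Step 1: Try lambda = 0 (constraint inactive).
Stationarity: 2*10*x - 2 = 0
x* = 2/(2*10) = 0.1
Check constraint: 3*0.1 = 0.3 >= -8 -- satisfied.
Step 2: Compute optimal value.
f(x*) = 10*0.1^2 - 2*0.1 = -0.1


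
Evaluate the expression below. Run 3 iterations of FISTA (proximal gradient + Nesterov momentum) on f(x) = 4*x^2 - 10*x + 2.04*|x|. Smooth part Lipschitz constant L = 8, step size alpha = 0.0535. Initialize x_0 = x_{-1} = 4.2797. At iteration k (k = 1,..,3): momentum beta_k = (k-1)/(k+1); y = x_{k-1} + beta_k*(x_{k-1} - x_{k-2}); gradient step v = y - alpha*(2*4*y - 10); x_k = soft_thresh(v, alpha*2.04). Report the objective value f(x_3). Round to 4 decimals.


FISTA on f(x) = 4*x^2 - 10*x + 2.04*|x|
L = 8, alpha = 0.0535
Iteration 1: beta = 0.0, y = 4.2797 + 0.0*(4.2797 - 4.2797) = 4.2797
  grad(y) = 24.2376, v = y - alpha*grad = 2.983
  prox(v) = soft_thresh(2.983, 0.1091) = 2.8738
Iteration 2: beta = 0.3333, y = 2.8738 + 0.3333*(2.8738 - 4.2797) = 2.4052
  grad(y) = 9.2418, v = y - alpha*grad = 1.9108
  prox(v) = soft_thresh(1.9108, 0.1091) = 1.8017
Iteration 3: beta = 0.5, y = 1.8017 + 0.5*(1.8017 - 2.8738) = 1.2656
  grad(y) = 0.1244, v = y - alpha*grad = 1.2589
  prox(v) = soft_thresh(1.2589, 0.1091) = 1.1498
f(x_3) = 4*1.1498^2 - 10*1.1498 + 2.04*|1.1498| = -3.8643


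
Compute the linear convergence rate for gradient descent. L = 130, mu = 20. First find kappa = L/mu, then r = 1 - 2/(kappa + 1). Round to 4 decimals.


Step 1: Compute the condition number.
kappa = L/mu = 130/20 = 6.5
Step 2: Compute the convergence rate.
r = 1 - 2/(kappa + 1) = 1 - 2*mu/(L + mu) = (L - mu)/(L + mu) = 110/150 = 0.7333


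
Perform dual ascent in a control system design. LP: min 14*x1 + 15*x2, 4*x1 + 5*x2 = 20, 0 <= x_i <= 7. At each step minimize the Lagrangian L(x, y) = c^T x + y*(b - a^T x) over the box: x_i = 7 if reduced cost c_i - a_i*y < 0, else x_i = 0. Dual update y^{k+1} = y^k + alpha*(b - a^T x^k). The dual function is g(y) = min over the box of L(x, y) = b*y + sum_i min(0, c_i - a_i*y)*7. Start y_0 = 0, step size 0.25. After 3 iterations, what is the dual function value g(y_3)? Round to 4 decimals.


Dual ascent for LP: min 14*x1 + 15*x2, 4*x1 + 5*x2 = 20, 0 <= x_i <= 7
Step 1: y^k = 0.0, reduced costs: (14.0, 15.0)
  x^k = (0.0, 0.0), subgradient = b - a^T x = 20.0
  y^{k+1} = 0.0 + 0.25*20.0 = 5.0
Step 2: y^k = 5.0, reduced costs: (-6.0, -10.0)
  x^k = (7.0, 7.0), subgradient = b - a^T x = -43.0
  y^{k+1} = 5.0 + 0.25*-43.0 = -5.75
Step 3: y^k = -5.75, reduced costs: (37.0, 43.75)
  x^k = (0.0, 0.0), subgradient = b - a^T x = 20.0
  y^{k+1} = -5.75 + 0.25*20.0 = -0.75
Dual objective at y_3 = -0.75: reduced costs (17.0, 18.75), box minimizer x = (0.0, 0.0)
g(y_3) = b*y + (c1 - a1*y)*x1 + (c2 - a2*y)*x2 = 20*(-0.75) + 17.0*0.0 + 18.75*0.0 = -15.0 + 0.0 + 0.0 = -15.0


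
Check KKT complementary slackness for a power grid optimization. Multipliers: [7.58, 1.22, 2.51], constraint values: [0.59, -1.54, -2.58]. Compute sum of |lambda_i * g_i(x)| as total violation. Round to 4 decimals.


KKT complementary slackness check:
lambda_1 * g_1 = 7.58 * 0.59 = 4.4722
lambda_2 * g_2 = 1.22 * -1.54 = -1.8788
lambda_3 * g_3 = 2.51 * -2.58 = -6.4758
Total violation = 4.4722 + 1.8788 + 6.4758 = 12.8268


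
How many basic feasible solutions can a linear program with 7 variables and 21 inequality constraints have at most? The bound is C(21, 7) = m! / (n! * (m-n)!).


Each vertex corresponds to some choice of n active constraints out of m, so the number of vertices is at most C(m, n) = m! / (n!(m-n)!).
m = 21, n = 7
Numerator: 21 * 20 * 19 * 18 * 17 * 16 * 15
Denominator: 7! = 5040
C(21, 7) = 116280


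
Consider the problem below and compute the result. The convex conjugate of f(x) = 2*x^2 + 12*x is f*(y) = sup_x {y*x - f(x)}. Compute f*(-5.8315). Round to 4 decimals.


f*(y) = sup_x {y*x - a*x^2 - b*x} = sup_x {(y-b)*x - a*x^2}
FOC: (y - b) - 2a*x = 0 => x* = (y - b)/(2a)
x* = (-5.8315 - 12)/(2*2) = -4.4579
f*(-5.8315) = (y-b)^2/(4a) = (-5.8315 - 12)^2/(4*2)
= 317.9624/8 = 39.7453


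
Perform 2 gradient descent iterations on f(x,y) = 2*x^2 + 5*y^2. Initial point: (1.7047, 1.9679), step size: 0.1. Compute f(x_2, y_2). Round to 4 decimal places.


Gradient descent on f(x,y) = 2*x^2 + 5*y^2.
Starting point: (1.7047, 1.9679), alpha = 0.1
Step 1: grad_x = 2*2*1.7047 = 6.8188, grad_y = 2*5*1.9679 = 19.679
  x_1 = 1.7047 - 0.1*6.8188 = 1.0228
  y_1 = 1.9679 - 0.1*19.679 = 0.0
Step 2: grad_x = 2*2*1.0228 = 4.0913, grad_y = 2*5*0.0 = 0.0
  x_2 = 1.0228 - 0.1*4.0913 = 0.6137
  y_2 = 0.0 - 0.1*0.0 = 0.0
f(0.6137, 0.0) = 2*0.6137^2 + 5*0.0^2 = 0.7532


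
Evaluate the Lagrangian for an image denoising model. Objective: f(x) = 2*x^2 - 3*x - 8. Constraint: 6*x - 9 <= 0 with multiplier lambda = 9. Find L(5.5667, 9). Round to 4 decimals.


Step 1: Evaluate f(x).
f(5.5667) = 2*5.5667^2 - 3*5.5667 - 8 = 37.2762
Step 2: Evaluate g(x).
g(5.5667) = 6*5.5667 - 9 = 24.4002
Step 3: Compute Lagrangian.
L = 37.2762 + 9*24.4002 = 256.878


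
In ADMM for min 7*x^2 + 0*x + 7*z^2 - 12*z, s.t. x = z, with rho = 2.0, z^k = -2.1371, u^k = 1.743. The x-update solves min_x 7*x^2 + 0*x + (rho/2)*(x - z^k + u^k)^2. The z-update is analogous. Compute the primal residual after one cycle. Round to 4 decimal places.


ADMM iteration with rho = 2.0, z^k = -2.1371, u^k = 1.743
Step 1: x-update.
Minimize 7*x^2 + 0*x + (2.0/2)*(x + 2.1371 + 1.743)^2
FOC: (2*7 + 2.0)*x = 0 + 2.0*(-2.1371 - 1.743)
x^{k+1} = -0.485
Step 2: z-update.
Minimize 7*z^2 - 12*z + (2.0/2)*(-0.485 - z + 1.743)^2
FOC: (2*7 + 2.0)*z = 12 + 2.0*(-0.485 + 1.743)
z^{k+1} = 0.9072
Step 3: u-update.
u^{k+1} = 1.743 - 0.485 - 0.9072 = 0.3507
Step 4: Primal residual = |-0.485 - 0.9072| = 1.3923


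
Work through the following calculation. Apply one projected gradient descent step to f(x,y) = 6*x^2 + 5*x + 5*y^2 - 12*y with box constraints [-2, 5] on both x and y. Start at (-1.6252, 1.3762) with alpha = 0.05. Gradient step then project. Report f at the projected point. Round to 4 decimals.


Step 1: Compute gradient at (-1.6252, 1.3762).
grad_x = 2*6*-1.6252 + 5 = -14.5024
grad_y = 2*5*1.3762 - 12 = 1.762
Step 2: Gradient step.
x_raw = -1.6252 - 0.05*-14.5024 = -0.9001
y_raw = 1.3762 - 0.05*1.762 = 1.2881
Step 3: Project onto [-2, 5].
x_proj = clip(-0.9001) = -0.9001
y_proj = clip(1.2881) = 1.2881
Step 4: Evaluate f.
f(-0.9001, 1.2881) = -6.8007


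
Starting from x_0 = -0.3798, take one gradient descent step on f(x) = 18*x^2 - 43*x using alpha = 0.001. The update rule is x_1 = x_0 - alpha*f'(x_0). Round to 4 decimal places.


We compute the gradient at x_0 and apply the update.
f'(x) = 36*x - 43
f'(-0.3798) = 36*-0.3798 - 43 = -56.6728
x_1 = -0.3798 - 0.001*-56.6728 = -0.3231


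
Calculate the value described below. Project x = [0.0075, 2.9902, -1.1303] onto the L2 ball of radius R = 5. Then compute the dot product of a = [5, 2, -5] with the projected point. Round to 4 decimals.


Step 1: Compute ||x|| (intermediates to 6 decimals).
||x|| = sqrt(0.0075^2 + 2.9902^2 + (-1.1303)^2) = 3.196706
Step 2: Project.
Since ||x|| <= R, proj = x (no scaling needed).
proj(x) = [0.0075, 2.9902, -1.1303]
Step 3: Dot product.
a^T * proj(x) = 5*0.0075 + 2*2.9902 - 5*(-1.1303) = 11.6694


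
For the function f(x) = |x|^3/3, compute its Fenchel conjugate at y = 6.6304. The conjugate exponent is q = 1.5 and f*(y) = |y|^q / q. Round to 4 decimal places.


The conjugate exponent q satisfies 1/p + 1/q = 1.
p = 3, so q = 3/(3 - 1) = 1.5
|y|^q = 6.6304^1.5 = 17.073
f*(6.6304) = 17.073 / 1.5 = 11.382


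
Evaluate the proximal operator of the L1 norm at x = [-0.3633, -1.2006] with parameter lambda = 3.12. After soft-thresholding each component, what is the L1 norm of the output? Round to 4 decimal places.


Soft-thresholding with lambda = 3.12:
prox(-0.3633) = sign(-0.3633)*max(|-0.3633| - 3.12, 0) = 0.0
prox(-1.2006) = sign(-1.2006)*max(|-1.2006| - 3.12, 0) = 0.0
prox(x) = [0.0, 0.0]
||prox(x)||_1 = 0.0 + 0.0 = 0.0


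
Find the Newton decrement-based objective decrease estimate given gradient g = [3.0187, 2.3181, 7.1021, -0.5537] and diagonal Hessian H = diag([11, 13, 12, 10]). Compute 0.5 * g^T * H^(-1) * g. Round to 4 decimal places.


Step 1: H is diagonal, so H^(-1) * g = [0.2744, 0.1783, 0.5918, -0.0554].
Step 2: g^T H^(-1) g = sum_i g_i^2 / H_ii
  = (3.0187)^2/11 + (2.3181)^2/13 + (7.1021)^2/12 + (-0.5537)^2/10
  = 0.8284 + 0.4134 + 4.2033 + 0.0307 = 5.4757
Step 3: Objective decrease = 0.5 * g^T H^(-1) g = 2.7379


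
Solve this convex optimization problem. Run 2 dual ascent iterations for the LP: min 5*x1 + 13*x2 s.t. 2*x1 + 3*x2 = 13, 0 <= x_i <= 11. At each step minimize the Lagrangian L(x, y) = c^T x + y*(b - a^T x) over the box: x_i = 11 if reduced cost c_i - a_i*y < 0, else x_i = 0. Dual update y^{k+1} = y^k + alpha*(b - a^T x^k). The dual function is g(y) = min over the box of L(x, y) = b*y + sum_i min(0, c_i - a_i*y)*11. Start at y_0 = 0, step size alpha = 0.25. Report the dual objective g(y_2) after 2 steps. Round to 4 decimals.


Dual ascent for LP: min 5*x1 + 13*x2, 2*x1 + 3*x2 = 13, 0 <= x_i <= 11
Step 1: y^k = 0.0, reduced costs: (5.0, 13.0)
  x^k = (0.0, 0.0), subgradient = b - a^T x = 13.0
  y^{k+1} = 0.0 + 0.25*13.0 = 3.25
Step 2: y^k = 3.25, reduced costs: (-1.5, 3.25)
  x^k = (11.0, 0.0), subgradient = b - a^T x = -9.0
  y^{k+1} = 3.25 + 0.25*-9.0 = 1.0
Dual objective at y_2 = 1.0: reduced costs (3.0, 10.0), box minimizer x = (0.0, 0.0)
g(y_2) = b*y + (c1 - a1*y)*x1 + (c2 - a2*y)*x2 = 13*1.0 + 3.0*0.0 + 10.0*0.0 = 13.0 + 0.0 + 0.0 = 13.0


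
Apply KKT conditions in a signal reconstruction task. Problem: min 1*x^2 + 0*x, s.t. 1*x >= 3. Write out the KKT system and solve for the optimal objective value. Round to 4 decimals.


Step 1: Try lambda = 0 (constraint inactive).
x_unc = 0/(2*1) = 0.0
Check: 1*0.0 = 0.0 < 3 -- violated!
Step 2: Constraint must be active: 1*x = 3
x* = 3/1 = 3.0
lambda = (2*1*3.0 + 0)/1 = 6.0
Step 3: Compute optimal value.
f(x*) = 1*3.0^2 + 0*3.0 = 9.0


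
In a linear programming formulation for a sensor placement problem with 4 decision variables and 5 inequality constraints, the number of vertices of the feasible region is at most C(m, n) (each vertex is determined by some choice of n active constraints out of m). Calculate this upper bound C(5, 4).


Each vertex corresponds to some choice of n active constraints out of m, so the number of vertices is at most C(m, n) = m! / (n!(m-n)!).
m = 5, n = 4
Numerator: 5 * 4 * 3 * 2
Denominator: 4! = 24
C(5, 4) = 5


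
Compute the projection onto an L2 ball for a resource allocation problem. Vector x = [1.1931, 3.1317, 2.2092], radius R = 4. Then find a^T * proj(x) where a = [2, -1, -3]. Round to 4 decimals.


Step 1: Compute ||x|| (intermediates to 6 decimals).
||x|| = sqrt(1.1931^2 + 3.1317^2 + 2.2092^2) = 4.013925
Step 2: Project.
Since ||x|| > R, scale = R/||x|| = 4/4.013925 = 0.996531, proj(x) = scale * x
proj(x) = [1.188961, 3.120836, 2.201536]
Step 3: Dot product.
a^T * proj(x) = 2*1.188961 - 1*3.120836 - 3*2.201536 = -7.3475


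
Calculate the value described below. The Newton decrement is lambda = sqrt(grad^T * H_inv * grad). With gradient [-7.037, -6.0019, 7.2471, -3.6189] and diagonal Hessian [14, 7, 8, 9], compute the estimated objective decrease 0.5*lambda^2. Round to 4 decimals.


Step 1: H is diagonal, so H^(-1) * g = [-0.5026, -0.8574, 0.9059, -0.4021].
Step 2: g^T H^(-1) g = sum_i g_i^2 / H_ii
  = (-7.037)^2/14 + (-6.0019)^2/7 + (7.2471)^2/8 + (-3.6189)^2/9
  = 3.5371 + 5.1461 + 6.5651 + 1.4552 = 16.7034
Step 3: Objective decrease = 0.5 * g^T H^(-1) g = 8.3517


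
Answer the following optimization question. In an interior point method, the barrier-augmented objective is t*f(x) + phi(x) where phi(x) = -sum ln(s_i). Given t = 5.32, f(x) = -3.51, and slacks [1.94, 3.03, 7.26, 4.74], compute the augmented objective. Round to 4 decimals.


Step 1: Compute log-barrier.
ln values: [0.6627, 1.1086, 1.9824, 1.556]
phi = -(0.6627 + 1.1086 + 1.9824 + 1.556) = -5.3097
Step 2: Compute augmented objective.
t*f(x) = 5.32*-3.51 = -18.6732
Total = -18.6732 - 5.3097 = -23.9829


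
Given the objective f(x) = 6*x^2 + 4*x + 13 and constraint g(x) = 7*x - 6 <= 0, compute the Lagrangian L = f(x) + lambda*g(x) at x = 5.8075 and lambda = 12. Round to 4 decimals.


Step 1: Evaluate f(x).
f(5.8075) = 6*5.8075^2 + 4*5.8075 + 13 = 238.5923
Step 2: Evaluate g(x).
g(5.8075) = 7*5.8075 - 6 = 34.6525
Step 3: Compute Lagrangian.
L = 238.5923 + 12*34.6525 = 654.4223


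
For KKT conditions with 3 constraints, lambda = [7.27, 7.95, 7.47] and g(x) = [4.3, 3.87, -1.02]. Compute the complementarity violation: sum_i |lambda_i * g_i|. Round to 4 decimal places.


KKT complementary slackness check:
lambda_1 * g_1 = 7.27 * 4.3 = 31.261
lambda_2 * g_2 = 7.95 * 3.87 = 30.7665
lambda_3 * g_3 = 7.47 * -1.02 = -7.6194
Total violation = 31.261 + 30.7665 + 7.6194 = 69.6469


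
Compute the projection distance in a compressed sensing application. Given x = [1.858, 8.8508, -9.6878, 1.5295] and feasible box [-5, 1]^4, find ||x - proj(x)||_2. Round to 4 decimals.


Project each component onto [-5, 1].
clip(1.858) = 1.0, clip(8.8508) = 1.0, clip(-9.6878) = -5.0, clip(1.5295) = 1.0
Projection = [1.0, 1.0, -5.0, 1.0]
Squared diffs: [0.7362, 61.6351, 21.9755, 0.2804]
Distance = sqrt(84.6272) = 9.1993


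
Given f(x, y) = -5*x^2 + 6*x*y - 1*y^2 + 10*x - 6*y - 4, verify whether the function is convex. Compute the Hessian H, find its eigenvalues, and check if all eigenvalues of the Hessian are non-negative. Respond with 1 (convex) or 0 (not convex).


The Hessian of f(x,y) = -5*x^2 + 6*x*y - 1*y^2 + 10*x - 6*y - 4 is:
H = [[-10, 6], [6, -2]]
Trace = -10 - 2 = -12
Determinant = -10*-2 - (6)^2 = -16
Discriminant = (-12)^2 - 4*-16 = 208.0
Eigenvalues: lambda_1 = -13.2111, lambda_2 = 1.2111
The function is not convex.

0


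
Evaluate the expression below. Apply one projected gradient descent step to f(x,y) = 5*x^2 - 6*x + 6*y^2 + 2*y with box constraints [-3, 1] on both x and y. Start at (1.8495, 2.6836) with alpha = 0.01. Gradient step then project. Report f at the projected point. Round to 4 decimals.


Step 1: Compute gradient at (1.8495, 2.6836).
grad_x = 2*5*1.8495 - 6 = 12.495
grad_y = 2*6*2.6836 + 2 = 34.2032
Step 2: Gradient step.
x_raw = 1.8495 - 0.01*12.495 = 1.7246
y_raw = 2.6836 - 0.01*34.2032 = 2.3416
Step 3: Project onto [-3, 1].
x_proj = clip(1.7246) = 1.0
y_proj = clip(2.3416) = 1.0
Step 4: Evaluate f.
f(1.0, 1.0) = 7.0


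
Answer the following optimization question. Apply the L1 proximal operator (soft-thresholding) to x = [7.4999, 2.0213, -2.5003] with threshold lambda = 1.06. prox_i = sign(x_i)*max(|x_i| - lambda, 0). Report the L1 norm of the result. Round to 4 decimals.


Soft-thresholding with lambda = 1.06:
prox(7.4999) = sign(7.4999)*max(|7.4999| - 1.06, 0) = 6.4399
prox(2.0213) = sign(2.0213)*max(|2.0213| - 1.06, 0) = 0.9613
prox(-2.5003) = sign(-2.5003)*max(|-2.5003| - 1.06, 0) = -1.4403
prox(x) = [6.4399, 0.9613, -1.4403]
||prox(x)||_1 = 6.4399 + 0.9613 + 1.4403 = 8.8415


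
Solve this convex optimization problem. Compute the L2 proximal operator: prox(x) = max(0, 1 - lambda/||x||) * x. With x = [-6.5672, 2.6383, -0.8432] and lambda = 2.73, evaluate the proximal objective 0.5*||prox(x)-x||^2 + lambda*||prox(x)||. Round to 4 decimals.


Step 1: Compute ||x||.
||x|| = 7.1274
Step 2: Compute scaling factor.
scale = max(0, 1 - 2.73/7.1274) = 0.617
Step 3: prox(x) = [-4.0518, 1.6278, -0.5202]
||prox(x)|| = 4.3974
Step 4: Proximal objective.
0.5*||prox-x||^2 = 3.7265
lambda*||prox|| = 12.0049
Total = 15.7313


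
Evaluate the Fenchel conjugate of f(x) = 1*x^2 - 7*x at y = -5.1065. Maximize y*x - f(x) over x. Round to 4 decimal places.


f*(y) = sup_x {y*x - a*x^2 - b*x} = sup_x {(y-b)*x - a*x^2}
FOC: (y - b) - 2a*x = 0 => x* = (y - b)/(2a)
x* = (-5.1065 + 7)/(2*1) = 0.9468
f*(-5.1065) = (y-b)^2/(4a) = (-5.1065 + 7)^2/(4*1)
= 3.5853/4 = 0.8963


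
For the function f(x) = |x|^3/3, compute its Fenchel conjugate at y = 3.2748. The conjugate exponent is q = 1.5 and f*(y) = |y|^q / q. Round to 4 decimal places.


The conjugate exponent q satisfies 1/p + 1/q = 1.
p = 3, so q = 3/(3 - 1) = 1.5
|y|^q = 3.2748^1.5 = 5.9262
f*(3.2748) = 5.9262 / 1.5 = 3.9508


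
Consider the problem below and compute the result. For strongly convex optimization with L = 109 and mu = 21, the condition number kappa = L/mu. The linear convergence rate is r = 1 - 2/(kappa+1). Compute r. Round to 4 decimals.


Step 1: Compute the condition number.
kappa = L/mu = 109/21 = 5.1905
Step 2: Compute the convergence rate.
r = 1 - 2/(kappa + 1) = 1 - 2*mu/(L + mu) = (L - mu)/(L + mu) = 88/130 = 0.6769


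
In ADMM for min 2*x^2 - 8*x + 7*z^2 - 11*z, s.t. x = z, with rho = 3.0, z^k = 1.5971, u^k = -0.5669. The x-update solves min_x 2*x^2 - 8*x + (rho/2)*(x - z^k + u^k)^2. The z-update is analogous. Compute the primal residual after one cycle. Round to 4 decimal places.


ADMM iteration with rho = 3.0, z^k = 1.5971, u^k = -0.5669
Step 1: x-update.
Minimize 2*x^2 - 8*x + (3.0/2)*(x - 1.5971 - 0.5669)^2
FOC: (2*2 + 3.0)*x = 8 + 3.0*(1.5971 + 0.5669)
x^{k+1} = 2.0703
Step 2: z-update.
Minimize 7*z^2 - 11*z + (3.0/2)*(2.0703 - z - 0.5669)^2
FOC: (2*7 + 3.0)*z = 11 + 3.0*(2.0703 - 0.5669)
z^{k+1} = 0.9124
Step 3: u-update.
u^{k+1} = -0.5669 + 2.0703 - 0.9124 = 0.591
Step 4: Primal residual = |2.0703 - 0.9124| = 1.1579


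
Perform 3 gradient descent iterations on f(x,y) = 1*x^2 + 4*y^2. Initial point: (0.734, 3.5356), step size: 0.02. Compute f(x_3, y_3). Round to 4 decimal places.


Gradient descent on f(x,y) = 1*x^2 + 4*y^2.
Starting point: (0.734, 3.5356), alpha = 0.02
Step 1: grad_x = 2*1*0.734 = 1.468, grad_y = 2*4*3.5356 = 28.2848
  x_1 = 0.734 - 0.02*1.468 = 0.7046
  y_1 = 3.5356 - 0.02*28.2848 = 2.9699
Step 2: grad_x = 2*1*0.7046 = 1.4093, grad_y = 2*4*2.9699 = 23.7592
  x_2 = 0.7046 - 0.02*1.4093 = 0.6765
  y_2 = 2.9699 - 0.02*23.7592 = 2.4947
Step 3: grad_x = 2*1*0.6765 = 1.3529, grad_y = 2*4*2.4947 = 19.9578
  x_3 = 0.6765 - 0.02*1.3529 = 0.6494
  y_3 = 2.4947 - 0.02*19.9578 = 2.0956
f(0.6494, 2.0956) = 1*0.6494^2 + 4*2.0956^2 = 17.9873


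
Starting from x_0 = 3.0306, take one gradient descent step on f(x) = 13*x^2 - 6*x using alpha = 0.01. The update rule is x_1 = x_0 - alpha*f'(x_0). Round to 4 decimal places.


We compute the gradient at x_0 and apply the update.
f'(x) = 26*x - 6
f'(3.0306) = 26*3.0306 - 6 = 72.7956
x_1 = 3.0306 - 0.01*72.7956 = 2.3026


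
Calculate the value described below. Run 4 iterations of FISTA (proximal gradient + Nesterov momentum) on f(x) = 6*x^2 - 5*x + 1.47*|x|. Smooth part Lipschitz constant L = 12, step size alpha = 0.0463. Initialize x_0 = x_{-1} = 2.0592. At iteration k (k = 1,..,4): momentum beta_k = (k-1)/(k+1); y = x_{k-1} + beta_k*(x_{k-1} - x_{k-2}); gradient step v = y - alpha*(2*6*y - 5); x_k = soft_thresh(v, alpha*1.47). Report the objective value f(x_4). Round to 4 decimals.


FISTA on f(x) = 6*x^2 - 5*x + 1.47*|x|
L = 12, alpha = 0.0463
Iteration 1: beta = 0.0, y = 2.0592 + 0.0*(2.0592 - 2.0592) = 2.0592
  grad(y) = 19.7104, v = y - alpha*grad = 1.1466
  prox(v) = soft_thresh(1.1466, 0.0681) = 1.0785
Iteration 2: beta = 0.3333, y = 1.0785 + 0.3333*(1.0785 - 2.0592) = 0.7517
  grad(y) = 4.02, v = y - alpha*grad = 0.5655
  prox(v) = soft_thresh(0.5655, 0.0681) = 0.4975
Iteration 3: beta = 0.5, y = 0.4975 + 0.5*(0.4975 - 1.0785) = 0.2069
  grad(y) = -2.5167, v = y - alpha*grad = 0.3235
  prox(v) = soft_thresh(0.3235, 0.0681) = 0.2554
Iteration 4: beta = 0.6, y = 0.2554 + 0.6*(0.2554 - 0.4975) = 0.1102
  grad(y) = -3.6781, v = y - alpha*grad = 0.2805
  prox(v) = soft_thresh(0.2805, 0.0681) = 0.2124
f(x_4) = 6*0.2124^2 - 5*0.2124 + 1.47*|0.2124| = -0.4791


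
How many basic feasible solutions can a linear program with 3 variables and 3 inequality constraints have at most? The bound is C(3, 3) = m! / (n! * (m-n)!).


Each vertex corresponds to some choice of n active constraints out of m, so the number of vertices is at most C(m, n) = m! / (n!(m-n)!).
m = 3, n = 3
Numerator: 3 * 2 * 1
Denominator: 3! = 6
C(3, 3) = 1


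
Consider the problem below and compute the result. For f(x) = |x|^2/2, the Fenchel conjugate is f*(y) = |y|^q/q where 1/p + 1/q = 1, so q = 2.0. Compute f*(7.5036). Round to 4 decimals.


The conjugate exponent q satisfies 1/p + 1/q = 1.
p = 2, so q = 2/(2 - 1) = 2.0
|y|^q = 7.5036^2.0 = 56.304
f*(7.5036) = 56.304 / 2.0 = 28.152


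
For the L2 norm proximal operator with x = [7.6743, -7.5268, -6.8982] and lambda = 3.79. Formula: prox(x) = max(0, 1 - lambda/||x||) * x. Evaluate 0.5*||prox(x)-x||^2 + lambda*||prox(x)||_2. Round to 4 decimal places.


Step 1: Compute ||x||.
||x|| = 12.7723
Step 2: Compute scaling factor.
scale = max(0, 1 - 3.79/12.7723) = 0.7033
Step 3: prox(x) = [5.3971, -5.2933, -4.8513]
||prox(x)|| = 8.9823
Step 4: Proximal objective.
0.5*||prox-x||^2 = 7.1821
lambda*||prox|| = 34.0429
Total = 41.2251


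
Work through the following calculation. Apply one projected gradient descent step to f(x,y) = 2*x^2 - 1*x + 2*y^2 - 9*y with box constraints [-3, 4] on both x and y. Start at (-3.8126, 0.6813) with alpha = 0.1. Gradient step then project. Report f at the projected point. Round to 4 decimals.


Step 1: Compute gradient at (-3.8126, 0.6813).
grad_x = 2*2*-3.8126 - 1 = -16.2504
grad_y = 2*2*0.6813 - 9 = -6.2748
Step 2: Gradient step.
x_raw = -3.8126 - 0.1*-16.2504 = -2.1876
y_raw = 0.6813 - 0.1*-6.2748 = 1.3088
Step 3: Project onto [-3, 4].
x_proj = clip(-2.1876) = -2.1876
y_proj = clip(1.3088) = 1.3088
Step 4: Evaluate f.
f(-2.1876, 1.3088) = 3.4052


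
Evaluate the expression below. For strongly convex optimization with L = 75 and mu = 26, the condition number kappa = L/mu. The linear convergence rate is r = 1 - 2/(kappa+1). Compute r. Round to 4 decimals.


Step 1: Compute the condition number.
kappa = L/mu = 75/26 = 2.8846
Step 2: Compute the convergence rate.
r = 1 - 2/(kappa + 1) = 1 - 2*mu/(L + mu) = (L - mu)/(L + mu) = 49/101 = 0.4851


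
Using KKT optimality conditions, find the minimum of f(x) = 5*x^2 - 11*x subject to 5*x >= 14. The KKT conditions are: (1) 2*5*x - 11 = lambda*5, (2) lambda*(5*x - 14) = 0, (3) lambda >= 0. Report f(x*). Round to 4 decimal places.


Step 1: Try lambda = 0 (constraint inactive).
x_unc = 11/(2*5) = 1.1
Check: 5*1.1 = 5.5 < 14 -- violated!
Step 2: Constraint must be active: 5*x = 14
x* = 14/5 = 2.8
lambda = (2*5*2.8 - 11)/5 = 3.4
Step 3: Compute optimal value.
f(x*) = 5*2.8^2 - 11*2.8 = 8.4


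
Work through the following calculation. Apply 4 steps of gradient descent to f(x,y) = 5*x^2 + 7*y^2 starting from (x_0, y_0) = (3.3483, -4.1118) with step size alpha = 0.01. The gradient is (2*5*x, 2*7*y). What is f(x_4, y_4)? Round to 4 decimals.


Gradient descent on f(x,y) = 5*x^2 + 7*y^2.
Starting point: (3.3483, -4.1118), alpha = 0.01
Step 1: grad_x = 2*5*3.3483 = 33.483, grad_y = 2*7*-4.1118 = -57.5652
  x_1 = 3.3483 - 0.01*33.483 = 3.0135
  y_1 = -4.1118 - 0.01*-57.5652 = -3.5361
Step 2: grad_x = 2*5*3.0135 = 30.1347, grad_y = 2*7*-3.5361 = -49.5061
  x_2 = 3.0135 - 0.01*30.1347 = 2.7121
  y_2 = -3.5361 - 0.01*-49.5061 = -3.0411
Step 3: grad_x = 2*5*2.7121 = 27.1212, grad_y = 2*7*-3.0411 = -42.5752
  x_3 = 2.7121 - 0.01*27.1212 = 2.4409
  y_3 = -3.0411 - 0.01*-42.5752 = -2.6153
Step 4: grad_x = 2*5*2.4409 = 24.4091, grad_y = 2*7*-2.6153 = -36.6147
  x_4 = 2.4409 - 0.01*24.4091 = 2.1968
  y_4 = -2.6153 - 0.01*-36.6147 = -2.2492
f(2.1968, -2.2492) = 5*2.1968^2 + 7*(-2.2492)^2 = 59.542


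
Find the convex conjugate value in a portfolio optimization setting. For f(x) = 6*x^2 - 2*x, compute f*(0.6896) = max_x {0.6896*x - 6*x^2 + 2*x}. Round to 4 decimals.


f*(y) = sup_x {y*x - a*x^2 - b*x} = sup_x {(y-b)*x - a*x^2}
FOC: (y - b) - 2a*x = 0 => x* = (y - b)/(2a)
x* = (0.6896 + 2)/(2*6) = 0.2241
f*(0.6896) = (y-b)^2/(4a) = (0.6896 + 2)^2/(4*6)
= 7.2339/24 = 0.3014


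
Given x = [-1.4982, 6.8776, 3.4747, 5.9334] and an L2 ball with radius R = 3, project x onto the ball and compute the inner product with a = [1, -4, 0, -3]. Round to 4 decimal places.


Step 1: Compute ||x|| (intermediates to 6 decimals).
||x|| = sqrt((-1.4982)^2 + 6.8776^2 + 3.4747^2 + 5.9334^2) = 9.839957
Step 2: Project.
Since ||x|| > R, scale = R/||x|| = 3/9.839957 = 0.304879, proj(x) = scale * x
proj(x) = [-0.45677, 2.096836, 1.059363, 1.808969]
Step 3: Dot product.
a^T * proj(x) = 1*(-0.45677) - 4*2.096836 + 0*1.059363 - 3*1.808969 = -14.271


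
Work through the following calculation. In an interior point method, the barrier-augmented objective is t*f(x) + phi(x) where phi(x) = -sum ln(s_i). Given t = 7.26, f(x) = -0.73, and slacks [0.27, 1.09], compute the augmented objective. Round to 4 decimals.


Step 1: Compute log-barrier.
ln values: [-1.3093, 0.0862]
phi = -(-1.3093 + 0.0862) = 1.2232
Step 2: Compute augmented objective.
t*f(x) = 7.26*-0.73 = -5.2998
Total = -5.2998 + 1.2232 = -4.0766


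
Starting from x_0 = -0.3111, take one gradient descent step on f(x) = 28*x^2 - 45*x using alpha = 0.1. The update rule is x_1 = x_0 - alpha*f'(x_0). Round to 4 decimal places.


We compute the gradient at x_0 and apply the update.
f'(x) = 56*x - 45
f'(-0.3111) = 56*-0.3111 - 45 = -62.4216
x_1 = -0.3111 - 0.1*-62.4216 = 5.9311


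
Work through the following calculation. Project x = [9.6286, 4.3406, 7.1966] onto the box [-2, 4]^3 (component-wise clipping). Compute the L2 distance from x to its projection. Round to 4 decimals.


Project each component onto [-2, 4].
clip(9.6286) = 4.0, clip(4.3406) = 4.0, clip(7.1966) = 4.0
Projection = [4.0, 4.0, 4.0]
Squared diffs: [31.6811, 0.116, 10.2183]
Distance = sqrt(42.0154) = 6.4819


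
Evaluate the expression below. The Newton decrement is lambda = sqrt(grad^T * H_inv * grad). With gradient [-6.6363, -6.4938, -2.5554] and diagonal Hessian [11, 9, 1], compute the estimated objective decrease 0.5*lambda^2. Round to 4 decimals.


Step 1: H is diagonal, so H^(-1) * g = [-0.6033, -0.7215, -2.5554].
Step 2: g^T H^(-1) g = sum_i g_i^2 / H_ii
  = (-6.6363)^2/11 + (-6.4938)^2/9 + (-2.5554)^2/1
  = 4.0037 + 4.6855 + 6.5301 = 15.2192
Step 3: Objective decrease = 0.5 * g^T H^(-1) g = 7.6096


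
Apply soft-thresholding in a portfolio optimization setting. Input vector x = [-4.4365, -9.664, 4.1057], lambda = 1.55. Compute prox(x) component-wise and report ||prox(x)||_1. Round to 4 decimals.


Soft-thresholding with lambda = 1.55:
prox(-4.4365) = sign(-4.4365)*max(|-4.4365| - 1.55, 0) = -2.8865
prox(-9.664) = sign(-9.664)*max(|-9.664| - 1.55, 0) = -8.114
prox(4.1057) = sign(4.1057)*max(|4.1057| - 1.55, 0) = 2.5557
prox(x) = [-2.8865, -8.114, 2.5557]
||prox(x)||_1 = 2.8865 + 8.114 + 2.5557 = 13.5562


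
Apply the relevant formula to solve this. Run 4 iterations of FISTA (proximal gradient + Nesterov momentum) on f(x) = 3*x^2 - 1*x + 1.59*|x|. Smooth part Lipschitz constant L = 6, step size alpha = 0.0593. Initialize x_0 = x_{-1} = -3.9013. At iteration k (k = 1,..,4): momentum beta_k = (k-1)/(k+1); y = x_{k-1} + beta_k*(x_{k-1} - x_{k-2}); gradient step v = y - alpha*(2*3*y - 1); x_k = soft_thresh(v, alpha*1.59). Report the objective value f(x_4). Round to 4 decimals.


FISTA on f(x) = 3*x^2 - 1*x + 1.59*|x|
L = 6, alpha = 0.0593
Iteration 1: beta = 0.0, y = -3.9013 + 0.0*(-3.9013 + 3.9013) = -3.9013
  grad(y) = -24.4078, v = y - alpha*grad = -2.4539
  prox(v) = soft_thresh(-2.4539, 0.0943) = -2.3596
Iteration 2: beta = 0.3333, y = -2.3596 + 0.3333*(-2.3596 + 3.9013) = -1.8457
  grad(y) = -12.0744, v = y - alpha*grad = -1.1297
  prox(v) = soft_thresh(-1.1297, 0.0943) = -1.0354
Iteration 3: beta = 0.5, y = -1.0354 + 0.5*(-1.0354 + 2.3596) = -0.3733
  grad(y) = -3.2401, v = y - alpha*grad = -0.1812
  prox(v) = soft_thresh(-0.1812, 0.0943) = -0.0869
Iteration 4: beta = 0.6, y = -0.0869 + 0.6*(-0.0869 + 1.0354) = 0.4822
  grad(y) = 1.8931, v = y - alpha*grad = 0.3699
  prox(v) = soft_thresh(0.3699, 0.0943) = 0.2756
f(x_4) = 3*0.2756^2 - 1*0.2756 + 1.59*|0.2756| = 0.3906


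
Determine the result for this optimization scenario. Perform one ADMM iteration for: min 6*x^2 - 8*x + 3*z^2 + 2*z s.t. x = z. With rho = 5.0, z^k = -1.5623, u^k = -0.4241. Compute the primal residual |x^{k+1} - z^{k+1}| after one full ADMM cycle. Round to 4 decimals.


ADMM iteration with rho = 5.0, z^k = -1.5623, u^k = -0.4241
Step 1: x-update.
Minimize 6*x^2 - 8*x + (5.0/2)*(x + 1.5623 - 0.4241)^2
FOC: (2*6 + 5.0)*x = 8 + 5.0*(-1.5623 + 0.4241)
x^{k+1} = 0.1358
Step 2: z-update.
Minimize 3*z^2 + 2*z + (5.0/2)*(0.1358 - z - 0.4241)^2
FOC: (2*3 + 5.0)*z = -2 + 5.0*(0.1358 - 0.4241)
z^{k+1} = -0.3129
Step 3: u-update.
u^{k+1} = -0.4241 + 0.1358 + 0.3129 = 0.0246
Step 4: Primal residual = |0.1358 + 0.3129| = 0.4487


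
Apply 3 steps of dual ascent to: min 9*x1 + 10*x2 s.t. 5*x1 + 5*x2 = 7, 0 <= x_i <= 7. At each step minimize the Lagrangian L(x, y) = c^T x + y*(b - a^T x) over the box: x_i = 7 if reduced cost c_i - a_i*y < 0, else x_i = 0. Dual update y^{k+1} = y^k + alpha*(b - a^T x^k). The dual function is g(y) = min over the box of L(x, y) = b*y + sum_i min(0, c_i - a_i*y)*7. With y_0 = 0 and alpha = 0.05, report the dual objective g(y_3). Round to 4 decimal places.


Dual ascent for LP: min 9*x1 + 10*x2, 5*x1 + 5*x2 = 7, 0 <= x_i <= 7
Step 1: y^k = 0.0, reduced costs: (9.0, 10.0)
  x^k = (0.0, 0.0), subgradient = b - a^T x = 7.0
  y^{k+1} = 0.0 + 0.05*7.0 = 0.35
Step 2: y^k = 0.35, reduced costs: (7.25, 8.25)
  x^k = (0.0, 0.0), subgradient = b - a^T x = 7.0
  y^{k+1} = 0.35 + 0.05*7.0 = 0.7
Step 3: y^k = 0.7, reduced costs: (5.5, 6.5)
  x^k = (0.0, 0.0), subgradient = b - a^T x = 7.0
  y^{k+1} = 0.7 + 0.05*7.0 = 1.05
Dual objective at y_3 = 1.05: reduced costs (3.75, 4.75), box minimizer x = (0.0, 0.0)
g(y_3) = b*y + (c1 - a1*y)*x1 + (c2 - a2*y)*x2 = 7*1.05 + 3.75*0.0 + 4.75*0.0 = 7.35 + 0.0 + 0.0 = 7.35


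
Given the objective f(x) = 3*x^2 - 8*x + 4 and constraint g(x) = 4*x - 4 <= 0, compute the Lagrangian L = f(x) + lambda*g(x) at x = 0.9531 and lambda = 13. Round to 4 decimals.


Step 1: Evaluate f(x).
f(0.9531) = 3*0.9531^2 - 8*0.9531 + 4 = -0.8996
Step 2: Evaluate g(x).
g(0.9531) = 4*0.9531 - 4 = -0.1876
Step 3: Compute Lagrangian.
L = -0.8996 + 13*-0.1876 = -3.3384


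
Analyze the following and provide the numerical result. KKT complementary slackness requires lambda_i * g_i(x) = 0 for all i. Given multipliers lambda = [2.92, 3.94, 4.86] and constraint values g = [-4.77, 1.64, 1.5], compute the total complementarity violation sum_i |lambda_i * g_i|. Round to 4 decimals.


KKT complementary slackness check:
lambda_1 * g_1 = 2.92 * -4.77 = -13.9284
lambda_2 * g_2 = 3.94 * 1.64 = 6.4616
lambda_3 * g_3 = 4.86 * 1.5 = 7.29
Total violation = 13.9284 + 6.4616 + 7.29 = 27.68


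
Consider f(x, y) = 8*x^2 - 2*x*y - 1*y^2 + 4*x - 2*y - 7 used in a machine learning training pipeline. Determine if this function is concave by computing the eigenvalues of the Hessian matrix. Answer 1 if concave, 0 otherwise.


The Hessian of f(x,y) = 8*x^2 - 2*x*y - 1*y^2 + 4*x - 2*y - 7 is:
H = [[16, -2], [-2, -2]]
Trace = 16 - 2 = 14
Determinant = 16*-2 - (-2)^2 = -36
Discriminant = (14)^2 - 4*-36 = 340.0
Eigenvalues: lambda_1 = -2.2195, lambda_2 = 16.2195
The function is not concave.

0


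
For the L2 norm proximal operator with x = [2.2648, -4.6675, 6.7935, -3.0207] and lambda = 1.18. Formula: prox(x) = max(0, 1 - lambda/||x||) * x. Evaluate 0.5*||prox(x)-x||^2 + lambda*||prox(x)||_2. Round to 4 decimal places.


Step 1: Compute ||x||.
||x|| = 9.0659
Step 2: Compute scaling factor.
scale = max(0, 1 - 1.18/9.0659) = 0.8698
Step 3: prox(x) = [1.97, -4.06, 5.9093, -2.6275]
||prox(x)|| = 7.8859
Step 4: Proximal objective.
0.5*||prox-x||^2 = 0.6962
lambda*||prox|| = 9.3054
Total = 10.0016


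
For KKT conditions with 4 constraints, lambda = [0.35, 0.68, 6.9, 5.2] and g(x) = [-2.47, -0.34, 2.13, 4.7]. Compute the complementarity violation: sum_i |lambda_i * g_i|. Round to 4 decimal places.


KKT complementary slackness check:
lambda_1 * g_1 = 0.35 * -2.47 = -0.8645
lambda_2 * g_2 = 0.68 * -0.34 = -0.2312
lambda_3 * g_3 = 6.9 * 2.13 = 14.697
lambda_4 * g_4 = 5.2 * 4.7 = 24.44
Total violation = 0.8645 + 0.2312 + 14.697 + 24.44 = 40.2327


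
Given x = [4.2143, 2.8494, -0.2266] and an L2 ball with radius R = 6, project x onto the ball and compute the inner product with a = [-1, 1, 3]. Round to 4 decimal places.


Step 1: Compute ||x|| (intermediates to 6 decimals).
||x|| = sqrt(4.2143^2 + 2.8494^2 + (-0.2266)^2) = 5.092225
Step 2: Project.
Since ||x|| <= R, proj = x (no scaling needed).
proj(x) = [4.2143, 2.8494, -0.2266]
Step 3: Dot product.
a^T * proj(x) = -1*4.2143 + 1*2.8494 + 3*(-0.2266) = -2.0447


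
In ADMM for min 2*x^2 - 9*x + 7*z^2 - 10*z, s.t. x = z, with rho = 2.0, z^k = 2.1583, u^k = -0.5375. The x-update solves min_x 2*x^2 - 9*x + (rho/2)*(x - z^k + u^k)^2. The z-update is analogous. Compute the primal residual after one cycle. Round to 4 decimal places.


ADMM iteration with rho = 2.0, z^k = 2.1583, u^k = -0.5375
Step 1: x-update.
Minimize 2*x^2 - 9*x + (2.0/2)*(x - 2.1583 - 0.5375)^2
FOC: (2*2 + 2.0)*x = 9 + 2.0*(2.1583 + 0.5375)
x^{k+1} = 2.3986
Step 2: z-update.
Minimize 7*z^2 - 10*z + (2.0/2)*(2.3986 - z - 0.5375)^2
FOC: (2*7 + 2.0)*z = 10 + 2.0*(2.3986 - 0.5375)
z^{k+1} = 0.8576
Step 3: u-update.
u^{k+1} = -0.5375 + 2.3986 - 0.8576 = 1.0035
Step 4: Primal residual = |2.3986 - 0.8576| = 1.541


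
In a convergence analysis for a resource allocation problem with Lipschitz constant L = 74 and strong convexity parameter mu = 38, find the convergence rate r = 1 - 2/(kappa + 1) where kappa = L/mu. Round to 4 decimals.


Step 1: Compute the condition number.
kappa = L/mu = 74/38 = 1.9474
Step 2: Compute the convergence rate.
r = 1 - 2/(kappa + 1) = 1 - 2*mu/(L + mu) = (L - mu)/(L + mu) = 36/112 = 0.3214


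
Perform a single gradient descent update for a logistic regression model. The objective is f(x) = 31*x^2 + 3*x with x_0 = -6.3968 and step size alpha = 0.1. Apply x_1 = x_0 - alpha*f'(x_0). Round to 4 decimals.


We compute the gradient at x_0 and apply the update.
f'(x) = 62*x + 3
f'(-6.3968) = 62*-6.3968 + 3 = -393.6016
x_1 = -6.3968 - 0.1*-393.6016 = 32.9634


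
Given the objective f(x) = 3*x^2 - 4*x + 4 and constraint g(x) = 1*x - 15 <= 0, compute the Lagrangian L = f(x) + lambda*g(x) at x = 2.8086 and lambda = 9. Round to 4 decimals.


Step 1: Evaluate f(x).
f(2.8086) = 3*2.8086^2 - 4*2.8086 + 4 = 16.4303
Step 2: Evaluate g(x).
g(2.8086) = 1*2.8086 - 15 = -12.1914
Step 3: Compute Lagrangian.
L = 16.4303 + 9*-12.1914 = -93.2923


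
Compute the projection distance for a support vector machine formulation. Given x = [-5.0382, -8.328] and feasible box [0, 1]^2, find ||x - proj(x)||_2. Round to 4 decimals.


Project each component onto [0, 1].
clip(-5.0382) = 0.0, clip(-8.328) = 0.0
Projection = [0.0, 0.0]
Squared diffs: [25.3835, 69.3556]
Distance = sqrt(94.7391) = 9.7334


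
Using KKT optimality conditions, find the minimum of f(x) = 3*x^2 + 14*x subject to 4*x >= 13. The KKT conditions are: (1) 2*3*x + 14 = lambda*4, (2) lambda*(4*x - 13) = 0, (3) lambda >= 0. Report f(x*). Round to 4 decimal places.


Step 1: Try lambda = 0 (constraint inactive).
x_unc = -14/(2*3) = -2.3333
Check: 4*-2.3333 = -9.3332 < 13 -- violated!
Step 2: Constraint must be active: 4*x = 13
x* = 13/4 = 3.25
lambda = (2*3*3.25 + 14)/4 = 8.375
Step 3: Compute optimal value.
f(x*) = 3*3.25^2 + 14*3.25 = 77.1875


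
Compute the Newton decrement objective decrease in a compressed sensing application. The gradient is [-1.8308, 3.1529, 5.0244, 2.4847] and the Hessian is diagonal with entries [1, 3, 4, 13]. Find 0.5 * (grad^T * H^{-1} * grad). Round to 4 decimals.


Step 1: H is diagonal, so H^(-1) * g = [-1.8308, 1.051, 1.2561, 0.1911].
Step 2: g^T H^(-1) g = sum_i g_i^2 / H_ii
  = (-1.8308)^2/1 + (3.1529)^2/3 + (5.0244)^2/4 + (2.4847)^2/13
  = 3.3518 + 3.3136 + 6.3111 + 0.4749 = 13.4515
Step 3: Objective decrease = 0.5 * g^T H^(-1) g = 6.7257


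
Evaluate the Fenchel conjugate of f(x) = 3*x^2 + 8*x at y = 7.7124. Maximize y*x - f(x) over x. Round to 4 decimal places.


f*(y) = sup_x {y*x - a*x^2 - b*x} = sup_x {(y-b)*x - a*x^2}
FOC: (y - b) - 2a*x = 0 => x* = (y - b)/(2a)
x* = (7.7124 - 8)/(2*3) = -0.0479
f*(7.7124) = (y-b)^2/(4a) = (7.7124 - 8)^2/(4*3)
= 0.0827/12 = 0.0069


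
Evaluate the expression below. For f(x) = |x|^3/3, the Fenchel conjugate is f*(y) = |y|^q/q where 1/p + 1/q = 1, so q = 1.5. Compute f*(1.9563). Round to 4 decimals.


The conjugate exponent q satisfies 1/p + 1/q = 1.
p = 3, so q = 3/(3 - 1) = 1.5
|y|^q = 1.9563^1.5 = 2.7362
f*(1.9563) = 2.7362 / 1.5 = 1.8242


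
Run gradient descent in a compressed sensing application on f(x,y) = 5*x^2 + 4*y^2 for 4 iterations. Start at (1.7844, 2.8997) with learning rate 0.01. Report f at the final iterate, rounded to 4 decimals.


Gradient descent on f(x,y) = 5*x^2 + 4*y^2.
Starting point: (1.7844, 2.8997), alpha = 0.01
Step 1: grad_x = 2*5*1.7844 = 17.844, grad_y = 2*4*2.8997 = 23.1976
  x_1 = 1.7844 - 0.01*17.844 = 1.606
  y_1 = 2.8997 - 0.01*23.1976 = 2.6677
Step 2: grad_x = 2*5*1.606 = 16.0596, grad_y = 2*4*2.6677 = 21.3418
  x_2 = 1.606 - 0.01*16.0596 = 1.4454
  y_2 = 2.6677 - 0.01*21.3418 = 2.4543
Step 3: grad_x = 2*5*1.4454 = 14.4536, grad_y = 2*4*2.4543 = 19.6344
  x_3 = 1.4454 - 0.01*14.4536 = 1.3008
  y_3 = 2.4543 - 0.01*19.6344 = 2.258
Step 4: grad_x = 2*5*1.3008 = 13.0083, grad_y = 2*4*2.258 = 18.0637
  x_4 = 1.3008 - 0.01*13.0083 = 1.1707
  y_4 = 2.258 - 0.01*18.0637 = 2.0773
f(1.1707, 2.0773) = 5*1.1707^2 + 4*2.0773^2 = 24.1143


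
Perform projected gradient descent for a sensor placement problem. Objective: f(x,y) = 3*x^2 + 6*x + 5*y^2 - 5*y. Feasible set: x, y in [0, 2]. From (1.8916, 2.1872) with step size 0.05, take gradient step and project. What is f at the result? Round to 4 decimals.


Step 1: Compute gradient at (1.8916, 2.1872).
grad_x = 2*3*1.8916 + 6 = 17.3496
grad_y = 2*5*2.1872 - 5 = 16.872
Step 2: Gradient step.
x_raw = 1.8916 - 0.05*17.3496 = 1.0241
y_raw = 2.1872 - 0.05*16.872 = 1.3436
Step 3: Project onto [0, 2].
x_proj = clip(1.0241) = 1.0241
y_proj = clip(1.3436) = 1.3436
Step 4: Evaluate f.
f(1.0241, 1.3436) = 11.5995
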